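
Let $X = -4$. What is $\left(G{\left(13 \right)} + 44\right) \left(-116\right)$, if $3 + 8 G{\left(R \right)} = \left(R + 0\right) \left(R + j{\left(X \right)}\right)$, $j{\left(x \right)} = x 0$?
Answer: $-7511$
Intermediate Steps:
$j{\left(x \right)} = 0$
$G{\left(R \right)} = - \frac{3}{8} + \frac{R^{2}}{8}$ ($G{\left(R \right)} = - \frac{3}{8} + \frac{\left(R + 0\right) \left(R + 0\right)}{8} = - \frac{3}{8} + \frac{R R}{8} = - \frac{3}{8} + \frac{R^{2}}{8}$)
$\left(G{\left(13 \right)} + 44\right) \left(-116\right) = \left(\left(- \frac{3}{8} + \frac{13^{2}}{8}\right) + 44\right) \left(-116\right) = \left(\left(- \frac{3}{8} + \frac{1}{8} \cdot 169\right) + 44\right) \left(-116\right) = \left(\left(- \frac{3}{8} + \frac{169}{8}\right) + 44\right) \left(-116\right) = \left(\frac{83}{4} + 44\right) \left(-116\right) = \frac{259}{4} \left(-116\right) = -7511$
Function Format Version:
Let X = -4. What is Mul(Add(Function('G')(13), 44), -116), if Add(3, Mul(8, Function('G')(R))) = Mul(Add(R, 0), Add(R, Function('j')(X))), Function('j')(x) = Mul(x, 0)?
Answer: -7511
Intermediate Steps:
Function('j')(x) = 0
Function('G')(R) = Add(Rational(-3, 8), Mul(Rational(1, 8), Pow(R, 2))) (Function('G')(R) = Add(Rational(-3, 8), Mul(Rational(1, 8), Mul(Add(R, 0), Add(R, 0)))) = Add(Rational(-3, 8), Mul(Rational(1, 8), Mul(R, R))) = Add(Rational(-3, 8), Mul(Rational(1, 8), Pow(R, 2))))
Mul(Add(Function('G')(13), 44), -116) = Mul(Add(Add(Rational(-3, 8), Mul(Rational(1, 8), Pow(13, 2))), 44), -116) = Mul(Add(Add(Rational(-3, 8), Mul(Rational(1, 8), 169)), 44), -116) = Mul(Add(Add(Rational(-3, 8), Rational(169, 8)), 44), -116) = Mul(Add(Rational(83, 4), 44), -116) = Mul(Rational(259, 4), -116) = -7511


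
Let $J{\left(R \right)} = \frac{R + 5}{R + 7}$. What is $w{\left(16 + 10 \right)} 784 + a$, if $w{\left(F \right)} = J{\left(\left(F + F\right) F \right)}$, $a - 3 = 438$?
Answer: $\frac{1663207}{1359} \approx 1223.8$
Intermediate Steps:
$a = 441$ ($a = 3 + 438 = 441$)
$J{\left(R \right)} = \frac{5 + R}{7 + R}$
$w{\left(F \right)} = \frac{5 + 2 F^{2}}{7 + 2 F^{2}}$ ($w{\left(F \right)} = \frac{5 + \left(F + F\right) F}{7 + \left(F + F\right) F} = \frac{5 + 2 F F}{7 + 2 F F} = \frac{5 + 2 F^{2}}{7 + 2 F^{2}}$)
$w{\left(16 + 10 \right)} 784 + a = \frac{5 + 2 \left(16 + 10\right)^{2}}{7 + 2 \left(16 + 10\right)^{2}} \cdot 784 + 441 = \frac{5 + 2 \cdot 26^{2}}{7 + 2 \cdot 26^{2}} \cdot 784 + 441 = \frac{5 + 2 \cdot 676}{7 + 2 \cdot 676} \cdot 784 + 441 = \frac{5 + 1352}{7 + 1352} \cdot 784 + 441 = \frac{1}{1359} \cdot 1357 \cdot 784 + 441 = \frac{1357}{1359} \cdot 784 + 441 = \frac{1063888}{1359} + 441 = \frac{1663207}{1359}$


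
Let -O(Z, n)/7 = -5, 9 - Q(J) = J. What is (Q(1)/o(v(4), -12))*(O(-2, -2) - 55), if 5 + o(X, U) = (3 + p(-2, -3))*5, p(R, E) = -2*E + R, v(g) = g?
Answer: -16/3 ≈ -5.3333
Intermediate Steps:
Q(J) = 9 - J
O(Z, n) = 35 (O(Z, n) = -7*(-5) = 35)
p(R, E) = R - 2*E
o(X, U) = 30 (o(X, U) = -5 + (3 + (-2 - 2*(-3)))*5 = -5 + (3 + (-2 + 6))*5 = -5 + (3 + 4)*5 = -5 + 7*5 = -5 + 35 = 30)
(Q(1)/o(v(4), -12))*(O(-2, -2) - 55) = ((9 - 1*1)/30)*(35 - 55) = ((9 - 1)*(1/30))*(-20) = (8*(1/30))*(-20) = (4/15)*(-20) = -16/3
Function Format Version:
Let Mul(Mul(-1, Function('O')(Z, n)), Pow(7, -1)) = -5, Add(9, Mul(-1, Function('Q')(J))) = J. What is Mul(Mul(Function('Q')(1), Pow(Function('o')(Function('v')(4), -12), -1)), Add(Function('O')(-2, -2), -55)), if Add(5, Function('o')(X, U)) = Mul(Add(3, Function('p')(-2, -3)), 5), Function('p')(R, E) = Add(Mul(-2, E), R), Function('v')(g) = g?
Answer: Rational(-16, 3) ≈ -5.3333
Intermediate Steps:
Function('Q')(J) = Add(9, Mul(-1, J))
Function('O')(Z, n) = 35 (Function('O')(Z, n) = Mul(-7, -5) = 35)
Function('p')(R, E) = Add(R, Mul(-2, E))
Function('o')(X, U) = 30 (Function('o')(X, U) = Add(-5, Mul(Add(3, Add(-2, Mul(-2, -3))), 5)) = Add(-5, Mul(Add(3, Add(-2, 6)), 5)) = Add(-5, Mul(Add(3, 4), 5)) = Add(-5, Mul(7, 5)) = Add(-5, 35) = 30)
Mul(Mul(Function('Q')(1), Pow(Function('o')(Function('v')(4), -12), -1)), Add(Function('O')(-2, -2), -55)) = Mul(Mul(Add(9, Mul(-1, 1)), Pow(30, -1)), Add(35, -55)) = Mul(Mul(Add(9, -1), Rational(1, 30)), -20) = Mul(Mul(8, Rational(1, 30)), -20) = Mul(Rational(4, 15), -20) = Rational(-16, 3)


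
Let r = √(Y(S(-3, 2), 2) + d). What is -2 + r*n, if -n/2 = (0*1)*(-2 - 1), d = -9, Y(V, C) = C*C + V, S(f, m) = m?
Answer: -2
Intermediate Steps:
Y(V, C) = V + C² (Y(V, C) = C² + V = V + C²)
r = I*√3 (r = √((2 + 2²) - 9) = √((2 + 4) - 9) = √(6 - 9) = √(-3) = I*√3 ≈ 1.732*I)
n = 0 (n = -2*0*1*(-2 - 1) = -0*(-3) = -2*0 = 0)
-2 + r*n = -2 + (I*√3)*0 = -2 + 0 = -2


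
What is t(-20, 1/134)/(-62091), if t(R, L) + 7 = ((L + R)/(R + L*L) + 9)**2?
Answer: -33221399402/22181873211891 ≈ -0.0014977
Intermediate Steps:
t(R, L) = -7 + (9 + (L + R)/(R + L**2))**2 (t(R, L) = -7 + ((L + R)/(R + L*L) + 9)**2 = -7 + ((L + R)/(R + L**2) + 9)**2 = -7 + (9 + (L + R)/(R + L**2))**2)
t(-20, 1/134)/(-62091) = (-7 + (1/134 + 9*(1/134)**2 + 10*(-20))**2/(-20 + (1/134)**2)**2)/(-62091) = (-7 + (1/134 + 9*(1/134)**2 - 200)**2/(-20 + (1/134)**2)**2)*(-1/62091) = (-7 + (1/134 + 9*(1/17956) - 200)**2/(-20 + 1/17956)**2)*(-1/62091) = (-7 + (1/134 + 9/17956 - 200)**2/(-359119/17956)**2)*(-1/62091) = (-7 + 322417936*(-3591057/17956)**2/128966456161)*(-1/62091) = (-7 + (322417936/128966456161)*(12895690377249/322417936))*(-1/62091) = (-7 + 35722134009/357247801)*(-1/62091) = (33221399402/357247801)*(-1/62091) = -33221399402/22181873211891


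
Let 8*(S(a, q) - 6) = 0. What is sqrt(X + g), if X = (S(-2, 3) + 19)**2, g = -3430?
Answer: I*sqrt(2805) ≈ 52.962*I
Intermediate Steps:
S(a, q) = 6 (S(a, q) = 6 + (1/8)*0 = 6 + 0 = 6)
X = 625 (X = (6 + 19)**2 = 25**2 = 625)
sqrt(X + g) = sqrt(625 - 3430) = sqrt(-2805) = I*sqrt(2805)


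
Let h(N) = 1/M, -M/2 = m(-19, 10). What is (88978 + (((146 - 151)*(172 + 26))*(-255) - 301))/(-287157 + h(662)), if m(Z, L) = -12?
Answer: -8187048/6891767 ≈ -1.1879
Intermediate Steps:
M = 24 (M = -2*(-12) = 24)
h(N) = 1/24
(88978 + (((146 - 151)*(172 + 26))*(-255) - 301))/(-287157 + h(662)) = (88978 + (((146 - 151)*(172 + 26))*(-255) - 301))/(-287157 + 1/24) = (88978 + (-5*198*(-255) - 301))/(-6891767/24) = (88978 + (-990*(-255) - 301))*(-24/6891767) = (88978 + (252450 - 301))*(-24/6891767) = (88978 + 252149)*(-24/6891767) = 341127*(-24/6891767) = -8187048/6891767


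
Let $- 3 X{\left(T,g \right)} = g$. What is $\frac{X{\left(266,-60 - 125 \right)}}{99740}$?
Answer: $\frac{37}{59844} \approx 0.00061827$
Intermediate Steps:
$X{\left(T,g \right)} = - \frac{g}{3}$
$\frac{X{\left(266,-60 - 125 \right)}}{99740} = \frac{\left(- \frac{1}{3}\right) \left(-60 - 125\right)}{99740} = \left(- \frac{1}{3}\right) \left(-185\right) \frac{1}{99740} = \frac{185}{3} \cdot \frac{1}{99740} = \frac{37}{59844}$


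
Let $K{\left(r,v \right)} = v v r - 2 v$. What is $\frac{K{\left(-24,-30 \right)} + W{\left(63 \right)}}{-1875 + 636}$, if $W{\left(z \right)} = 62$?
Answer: $\frac{21478}{1239} \approx 17.335$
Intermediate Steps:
$K{\left(r,v \right)} = - 2 v + r v^{2}$ ($K{\left(r,v \right)} = v^{2} r - 2 v = r v^{2} - 2 v = - 2 v + r v^{2}$)
$\frac{K{\left(-24,-30 \right)} + W{\left(63 \right)}}{-1875 + 636} = \frac{- 30 \left(-2 - -720\right) + 62}{-1875 + 636} = \frac{- 30 \left(-2 + 720\right) + 62}{-1239} = \left(\left(-30\right) 718 + 62\right) \left(- \frac{1}{1239}\right) = \left(-21540 + 62\right) \left(- \frac{1}{1239}\right) = \left(-21478\right) \left(- \frac{1}{1239}\right) = \frac{21478}{1239}$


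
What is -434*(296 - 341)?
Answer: 19530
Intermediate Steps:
-434*(296 - 341) = -434*(-45) = 19530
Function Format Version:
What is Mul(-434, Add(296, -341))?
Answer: 19530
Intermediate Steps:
Mul(-434, Add(296, -341)) = Mul(-434, -45) = 19530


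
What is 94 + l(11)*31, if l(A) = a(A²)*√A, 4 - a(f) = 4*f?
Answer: 94 - 14880*√11 ≈ -49257.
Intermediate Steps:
a(f) = 4 - 4*f
l(A) = √A*(4 - 4*A²) (l(A) = (4 - 4*A²)*√A = √A*(4 - 4*A²))
94 + l(11)*31 = 94 + (4*√11*(1 - 1*11²))*31 = 94 + (4*√11*(1 - 1*121))*31 = 94 + (4*√11*(1 - 121))*31 = 94 + (4*√11*(-120))*31 = 94 - 480*√11*31 = 94 - 14880*√11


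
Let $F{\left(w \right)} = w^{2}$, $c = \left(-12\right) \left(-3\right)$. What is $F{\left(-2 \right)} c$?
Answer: $144$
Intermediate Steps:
$c = 36$
$F{\left(-2 \right)} c = \left(-2\right)^{2} \cdot 36 = 4 \cdot 36 = 144$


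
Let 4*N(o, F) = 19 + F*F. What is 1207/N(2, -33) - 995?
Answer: -274408/277 ≈ -990.64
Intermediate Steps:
N(o, F) = 19/4 + F**2/4 (N(o, F) = (19 + F*F)/4 = (19 + F**2)/4 = 19/4 + F**2/4)
1207/N(2, -33) - 995 = 1207/(19/4 + (1/4)*(-33)**2) - 995 = 1207/(19/4 + (1/4)*1089) - 995 = 1207/(19/4 + 1089/4) - 995 = 1207/277 - 995 = -274408/277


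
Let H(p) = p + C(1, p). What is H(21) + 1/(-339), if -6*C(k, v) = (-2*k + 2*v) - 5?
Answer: 3427/226 ≈ 15.164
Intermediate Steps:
C(k, v) = ⅚ - v/3 + k/3 (C(k, v) = -((-2*k + 2*v) - 5)/6 = -(-5 - 2*k + 2*v)/6 = ⅚ - v/3 + k/3)
H(p) = 7/6 + 2*p/3 (H(p) = p + (⅚ - p/3 + (⅓)*1) = p + (⅚ - p/3 + ⅓) = p + (7/6 - p/3) = 7/6 + 2*p/3)
H(21) + 1/(-339) = (7/6 + (⅔)*21) + 1/(-339) = (7/6 + 14) - 1/339 = 91/6 - 1/339 = 3427/226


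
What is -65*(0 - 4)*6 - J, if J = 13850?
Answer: -12290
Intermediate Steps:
-65*(0 - 4)*6 - J = -65*(0 - 4)*6 - 1*13850 = -(-260)*6 - 13850 = -65*(-24) - 13850 = 1560 - 13850 = -12290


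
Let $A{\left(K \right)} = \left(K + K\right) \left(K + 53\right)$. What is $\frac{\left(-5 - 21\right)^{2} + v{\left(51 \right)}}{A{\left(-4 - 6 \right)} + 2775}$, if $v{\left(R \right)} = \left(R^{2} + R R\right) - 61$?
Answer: $\frac{5817}{1915} \approx 3.0376$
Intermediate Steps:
$A{\left(K \right)} = 2 K \left(53 + K\right)$
$v{\left(R \right)} = -61 + 2 R^{2}$ ($v{\left(R \right)} = \left(R^{2} + R^{2}\right) - 61 = 2 R^{2} - 61 = -61 + 2 R^{2}$)
$\frac{\left(-5 - 21\right)^{2} + v{\left(51 \right)}}{A{\left(-4 - 6 \right)} + 2775} = \frac{\left(-5 - 21\right)^{2} - \left(61 - 2 \cdot 51^{2}\right)}{2 \left(-4 - 6\right) \left(53 - 10\right) + 2775} = \frac{\left(-26\right)^{2} + \left(-61 + 2 \cdot 2601\right)}{2 \left(-10\right) \left(53 - 10\right) + 2775} = \frac{676 + \left(-61 + 5202\right)}{2 \left(-10\right) 43 + 2775} = \frac{676 + 5141}{-860 + 2775} = \frac{5817}{1915}$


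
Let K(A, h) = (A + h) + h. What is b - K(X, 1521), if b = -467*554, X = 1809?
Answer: -263569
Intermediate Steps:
K(A, h) = A + 2*h
b = -258718
b - K(X, 1521) = -258718 - (1809 + 2*1521) = -258718 - (1809 + 3042) = -258718 - 1*4851 = -258718 - 4851 = -263569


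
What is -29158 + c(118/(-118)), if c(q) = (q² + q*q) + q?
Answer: -29157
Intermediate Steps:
c(q) = q + 2*q² (c(q) = (q² + q²) + q = 2*q² + q = q + 2*q²)
-29158 + c(118/(-118)) = -29158 + (118/(-118))*(1 + 2*(118/(-118))) = -29158 + (118*(-1/118))*(1 + 2*(118*(-1/118))) = -29158 - (1 + 2*(-1)) = -29158 - (1 - 2) = -29158 - 1*(-1) = -29158 + 1 = -29157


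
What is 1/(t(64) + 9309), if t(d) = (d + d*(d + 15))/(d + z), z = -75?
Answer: 11/97279 ≈ 0.00011308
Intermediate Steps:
t(d) = (d + d*(15 + d))/(-75 + d) (t(d) = (d + d*(d + 15))/(d - 75) = (d + d*(15 + d))/(-75 + d))
1/(t(64) + 9309) = 1/(64*(16 + 64)/(-75 + 64) + 9309) = 1/(64*80/(-11) + 9309) = 1/(64*(-1/11)*80 + 9309) = 1/(-5120/11 + 9309) = 1/(97279/11) = 11/97279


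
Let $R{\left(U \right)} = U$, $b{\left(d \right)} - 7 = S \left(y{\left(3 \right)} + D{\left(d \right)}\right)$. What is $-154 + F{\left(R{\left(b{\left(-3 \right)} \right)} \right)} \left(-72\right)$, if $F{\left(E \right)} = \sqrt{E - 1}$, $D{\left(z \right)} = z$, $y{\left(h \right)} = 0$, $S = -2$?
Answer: $-154 - 144 \sqrt{3} \approx -403.42$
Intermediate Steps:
$b{\left(d \right)} = 7 - 2 d$ ($b{\left(d \right)} = 7 - 2 \left(0 + d\right) = 7 - 2 d$)
$F{\left(E \right)} = \sqrt{-1 + E}$
$-154 + F{\left(R{\left(b{\left(-3 \right)} \right)} \right)} \left(-72\right) = -154 + \sqrt{-1 + \left(7 - -6\right)} \left(-72\right) = -154 + \sqrt{-1 + \left(7 + 6\right)} \left(-72\right) = -154 + \sqrt{-1 + 13} \left(-72\right) = -154 + \sqrt{12} \left(-72\right) = -154 + 2 \sqrt{3} \left(-72\right) = -154 - 144 \sqrt{3}$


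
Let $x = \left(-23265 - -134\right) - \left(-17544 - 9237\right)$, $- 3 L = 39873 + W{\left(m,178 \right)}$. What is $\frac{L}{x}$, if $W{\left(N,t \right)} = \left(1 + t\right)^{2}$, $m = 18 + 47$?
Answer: $- \frac{35957}{5475} \approx -6.5675$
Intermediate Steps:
$m = 65$
$L = - \frac{71914}{3}$ ($L = - \frac{39873 + \left(1 + 178\right)^{2}}{3} = - \frac{39873 + 179^{2}}{3} = - \frac{39873 + 32041}{3} = \left(- \frac{1}{3}\right) 71914 = - \frac{71914}{3} \approx -23971.0$)
$x = 3650$ ($x = \left(-23265 + 134\right) - -26781 = -23131 + 26781 = 3650$)
$\frac{L}{x} = - \frac{71914}{3 \cdot 3650} = \left(- \frac{71914}{3}\right) \frac{1}{3650} = - \frac{35957}{5475}$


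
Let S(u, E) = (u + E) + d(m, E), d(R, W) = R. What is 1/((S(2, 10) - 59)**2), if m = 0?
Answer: 1/2209 ≈ 0.00045269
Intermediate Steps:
S(u, E) = E + u (S(u, E) = (u + E) + 0 = (E + u) + 0 = E + u)
1/((S(2, 10) - 59)**2) = 1/(((10 + 2) - 59)**2) = 1/((12 - 59)**2) = 1/((-47)**2) = 1/2209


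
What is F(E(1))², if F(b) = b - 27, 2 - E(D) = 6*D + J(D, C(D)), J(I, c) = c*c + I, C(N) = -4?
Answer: 2304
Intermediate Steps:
J(I, c) = I + c² (J(I, c) = c² + I = I + c²)
E(D) = -14 - 7*D (E(D) = 2 - (6*D + (D + (-4)²)) = 2 - (6*D + (D + 16)) = 2 - (6*D + (16 + D)) = 2 - (16 + 7*D) = 2 + (-16 - 7*D) = -14 - 7*D)
F(b) = -27 + b
F(E(1))² = (-27 + (-14 - 7*1))² = (-27 + (-14 - 7))² = (-27 - 21)² = (-48)² = 2304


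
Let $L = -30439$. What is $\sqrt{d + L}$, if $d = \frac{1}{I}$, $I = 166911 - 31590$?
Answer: $\frac{i \sqrt{557392059459678}}{135321} \approx 174.47 i$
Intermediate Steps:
$I = 135321$
$d = \frac{1}{135321} \approx 7.3898 \cdot 10^{-6}$
$\sqrt{d + L} = \sqrt{\frac{1}{135321} - 30439} = \sqrt{- \frac{4119035918}{135321}} = \frac{i \sqrt{557392059459678}}{135321}$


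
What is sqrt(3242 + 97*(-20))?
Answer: sqrt(1302) ≈ 36.083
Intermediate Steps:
sqrt(3242 + 97*(-20)) = sqrt(3242 - 1940) = sqrt(1302)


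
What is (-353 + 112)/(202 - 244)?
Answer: 241/42 ≈ 5.7381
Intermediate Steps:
(-353 + 112)/(202 - 244) = -241/(-42) = -241*(-1/42) = 241/42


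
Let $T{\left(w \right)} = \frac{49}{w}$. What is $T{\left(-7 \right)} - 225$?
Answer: $-232$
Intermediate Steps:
$T{\left(-7 \right)} - 225 = \frac{49}{-7} - 225 = 49 \left(- \frac{1}{7}\right) - 225 = -7 - 225 = -232$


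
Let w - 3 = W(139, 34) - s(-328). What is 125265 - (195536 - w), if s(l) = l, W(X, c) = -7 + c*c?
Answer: -68791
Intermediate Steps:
W(X, c) = -7 + c**2
w = 1480 (w = 3 + ((-7 + 34**2) - 1*(-328)) = 3 + ((-7 + 1156) + 328) = 3 + (1149 + 328) = 3 + 1477 = 1480)
125265 - (195536 - w) = 125265 - (195536 - 1*1480) = 125265 - (195536 - 1480) = 125265 - 1*194056 = 125265 - 194056 = -68791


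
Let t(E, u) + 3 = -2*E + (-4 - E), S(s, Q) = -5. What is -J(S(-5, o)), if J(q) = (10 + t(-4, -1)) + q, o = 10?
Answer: -10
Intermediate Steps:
t(E, u) = -7 - 3*E (t(E, u) = -3 + (-2*E + (-4 - E)) = -3 + (-4 - 3*E) = -7 - 3*E)
J(q) = 15 + q (J(q) = (10 + (-7 - 3*(-4))) + q = (10 + (-7 + 12)) + q = (10 + 5) + q = 15 + q)
-J(S(-5, o)) = -(15 - 5) = -1*10 = -10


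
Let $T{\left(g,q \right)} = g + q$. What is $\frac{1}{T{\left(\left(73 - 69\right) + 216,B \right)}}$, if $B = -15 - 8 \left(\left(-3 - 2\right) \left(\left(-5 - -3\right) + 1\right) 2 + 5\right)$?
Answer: $\frac{1}{85} \approx 0.011765$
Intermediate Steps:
$B = -135$ ($B = -15 - 8 \left(- 5 \left(\left(-5 + 3\right) + 1\right) 2 + 5\right) = -15 - 8 \left(- 5 \left(-2 + 1\right) 2 + 5\right) = -15 - 8 \left(\left(-5\right) \left(-1\right) 2 + 5\right) = -15 - 8 \left(5 \cdot 2 + 5\right) = -15 - 8 \left(10 + 5\right) = -15 - 120 = -135$)
$\frac{1}{T{\left(\left(73 - 69\right) + 216,B \right)}} = \frac{1}{\left(\left(73 - 69\right) + 216\right) - 135} = \frac{1}{\left(4 + 216\right) - 135} = \frac{1}{220 - 135} = \frac{1}{85}$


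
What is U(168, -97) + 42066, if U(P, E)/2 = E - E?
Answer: 42066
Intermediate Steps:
U(P, E) = 0 (U(P, E) = 2*(E - E) = 2*0 = 0)
U(168, -97) + 42066 = 0 + 42066 = 42066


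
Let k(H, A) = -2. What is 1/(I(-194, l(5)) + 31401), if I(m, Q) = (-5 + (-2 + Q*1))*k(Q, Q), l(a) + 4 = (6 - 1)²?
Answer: 1/31373 ≈ 3.1875e-5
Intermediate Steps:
l(a) = 21 (l(a) = -4 + (6 - 1)² = -4 + 5² = -4 + 25 = 21)
I(m, Q) = 14 - 2*Q (I(m, Q) = (-5 + (-2 + Q*1))*(-2) = (-5 + (-2 + Q))*(-2) = (-7 + Q)*(-2) = 14 - 2*Q)
1/(I(-194, l(5)) + 31401) = 1/((14 - 2*21) + 31401) = 1/((14 - 42) + 31401) = 1/(-28 + 31401) = 1/31373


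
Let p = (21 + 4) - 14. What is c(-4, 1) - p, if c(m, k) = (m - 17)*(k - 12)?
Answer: 220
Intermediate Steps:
c(m, k) = (-17 + m)*(-12 + k)
p = 11 (p = 25 - 14 = 11)
c(-4, 1) - p = (204 - 17*1 - 12*(-4) + 1*(-4)) - 1*11 = (204 - 17 + 48 - 4) - 11 = 231 - 11 = 220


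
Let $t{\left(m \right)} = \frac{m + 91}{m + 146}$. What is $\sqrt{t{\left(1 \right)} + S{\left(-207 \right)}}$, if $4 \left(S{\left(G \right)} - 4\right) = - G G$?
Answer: $\frac{i \sqrt{18888249}}{42} \approx 103.48 i$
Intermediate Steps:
$S{\left(G \right)} = 4 - \frac{G^{2}}{4}$ ($S{\left(G \right)} = 4 + \frac{- G G}{4} = 4 + \frac{\left(-1\right) G^{2}}{4} = 4 - \frac{G^{2}}{4}$)
$t{\left(m \right)} = \frac{91 + m}{146 + m}$
$\sqrt{t{\left(1 \right)} + S{\left(-207 \right)}} = \sqrt{\frac{91 + 1}{146 + 1} + \left(4 - \frac{\left(-207\right)^{2}}{4}\right)} = \sqrt{\frac{1}{147} \cdot 92 + \left(4 - \frac{42849}{4}\right)} = \sqrt{\frac{92}{147} - \frac{42833}{4}} = \sqrt{- \frac{6296083}{588}} = \frac{i \sqrt{18888249}}{42}$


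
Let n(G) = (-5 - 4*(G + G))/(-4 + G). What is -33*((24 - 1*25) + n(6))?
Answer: 1815/2 ≈ 907.50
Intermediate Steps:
n(G) = (-5 - 8*G)/(-4 + G)
-33*((24 - 1*25) + n(6)) = -33*((24 - 1*25) + (-5 - 8*6)/(-4 + 6)) = -33*((24 - 25) + (-5 - 48)/2) = -33*(-1 + (½)*(-53)) = -33*(-1 - 53/2) = -33*(-55/2) = 1815/2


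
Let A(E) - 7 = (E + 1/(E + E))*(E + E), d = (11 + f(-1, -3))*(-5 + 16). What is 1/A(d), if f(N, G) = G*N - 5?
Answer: 1/19610 ≈ 5.0994e-5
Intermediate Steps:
f(N, G) = -5 + G*N
d = 99 (d = (11 + (-5 - 3*(-1)))*(-5 + 16) = (11 + (-5 + 3))*11 = (11 - 2)*11 = 9*11 = 99)
A(E) = 7 + 2*E*(E + 1/(2*E)) (A(E) = 7 + (E + 1/(E + E))*(E + E) = 7 + (E + 1/(2*E))*(2*E) = 7 + 2*E*(E + 1/(2*E)))
1/A(d) = 1/(8 + 2*99**2) = 1/(8 + 2*9801) = 1/(8 + 19602) = 1/19610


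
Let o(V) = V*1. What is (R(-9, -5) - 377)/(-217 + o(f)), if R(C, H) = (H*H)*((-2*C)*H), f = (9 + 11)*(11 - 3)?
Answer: 2627/57 ≈ 46.088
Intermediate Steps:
f = 160 (f = 20*8 = 160)
R(C, H) = -2*C*H**3 (R(C, H) = H**2*(-2*C*H) = -2*C*H**3)
o(V) = V
(R(-9, -5) - 377)/(-217 + o(f)) = (-2*(-9)*(-5)**3 - 377)/(-217 + 160) = (-2*(-9)*(-125) - 377)/(-57) = (-2250 - 377)*(-1/57) = -2627*(-1/57) = 2627/57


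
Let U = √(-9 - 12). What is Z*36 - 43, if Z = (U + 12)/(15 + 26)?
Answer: -1331/41 + 36*I*√21/41 ≈ -32.463 + 4.0237*I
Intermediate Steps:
U = I*√21 (U = √(-21) = I*√21 ≈ 4.5826*I)
Z = 12/41 + I*√21/41 (Z = (I*√21 + 12)/(15 + 26) = (12 + I*√21)/41 = (12 + I*√21)*(1/41) = 12/41 + I*√21/41 ≈ 0.29268 + 0.11177*I)
Z*36 - 43 = (12/41 + I*√21/41)*36 - 43 = (432/41 + 36*I*√21/41) - 43 = -1331/41 + 36*I*√21/41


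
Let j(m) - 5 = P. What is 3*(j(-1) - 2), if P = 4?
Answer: 21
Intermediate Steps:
j(m) = 9 (j(m) = 5 + 4 = 9)
3*(j(-1) - 2) = 3*(9 - 2) = 3*7 = 21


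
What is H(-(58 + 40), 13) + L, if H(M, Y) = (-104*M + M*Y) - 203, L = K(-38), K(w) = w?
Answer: 8677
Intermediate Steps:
L = -38
H(M, Y) = -203 - 104*M + M*Y
H(-(58 + 40), 13) + L = (-203 - (-104)*(58 + 40) - (58 + 40)*13) - 38 = (-203 - (-104)*98 - 1*98*13) - 38 = (-203 - 104*(-98) - 98*13) - 38 = (-203 + 10192 - 1274) - 38 = 8715 - 38 = 8677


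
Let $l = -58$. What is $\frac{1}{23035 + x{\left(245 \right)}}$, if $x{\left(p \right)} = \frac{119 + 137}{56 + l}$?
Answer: $\frac{1}{22907} \approx 4.3655 \cdot 10^{-5}$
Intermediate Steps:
$x{\left(p \right)} = -128$ ($x{\left(p \right)} = \frac{119 + 137}{56 - 58} = \frac{256}{-2} = 256 \left(- \frac{1}{2}\right) = -128$)
$\frac{1}{23035 + x{\left(245 \right)}} = \frac{1}{23035 - 128} = \frac{1}{22907}$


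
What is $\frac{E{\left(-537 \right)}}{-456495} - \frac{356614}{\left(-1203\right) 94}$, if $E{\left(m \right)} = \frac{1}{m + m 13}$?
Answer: $\frac{203979012455137}{64681573590270} \approx 3.1536$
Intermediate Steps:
$E{\left(m \right)} = \frac{1}{14 m}$ ($E{\left(m \right)} = \frac{1}{m + 13 m} = \frac{1}{14 m}$)
$\frac{E{\left(-537 \right)}}{-456495} - \frac{356614}{\left(-1203\right) 94} = \frac{\frac{1}{14} \frac{1}{-537}}{-456495} - \frac{356614}{\left(-1203\right) 94} = \frac{1}{14} \left(- \frac{1}{537}\right) \left(- \frac{1}{456495}\right) - \frac{356614}{-113082} = \left(- \frac{1}{7518}\right) \left(- \frac{1}{456495}\right) - - \frac{178307}{56541} = \frac{1}{3431929410} + \frac{178307}{56541} = \frac{203979012455137}{64681573590270}$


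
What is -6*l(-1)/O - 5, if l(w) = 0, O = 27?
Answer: -5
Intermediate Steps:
-6*l(-1)/O - 5 = -0/27 - 5 = -6*0 - 5 = 0 - 5 = -5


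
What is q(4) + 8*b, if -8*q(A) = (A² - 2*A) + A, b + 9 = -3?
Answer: -195/2 ≈ -97.500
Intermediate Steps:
b = -12 (b = -9 - 3 = -12)
q(A) = -A²/8 + A/8 (q(A) = -((A² - 2*A) + A)/8 = -(A² - A)/8 = -A²/8 + A/8)
q(4) + 8*b = (⅛)*4*(1 - 1*4) + 8*(-12) = (⅛)*4*(1 - 4) - 96 = (⅛)*4*(-3) - 96 = -3/2 - 96 = -195/2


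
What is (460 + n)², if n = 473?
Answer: 870489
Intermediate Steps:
(460 + n)² = (460 + 473)² = 933² = 870489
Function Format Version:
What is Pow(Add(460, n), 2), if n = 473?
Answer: 870489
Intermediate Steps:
Pow(Add(460, n), 2) = Pow(Add(460, 473), 2) = Pow(933, 2) = 870489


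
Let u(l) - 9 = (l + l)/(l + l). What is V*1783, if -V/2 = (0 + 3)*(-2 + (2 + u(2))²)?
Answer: -1519116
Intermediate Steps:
u(l) = 10 (u(l) = 9 + (l + l)/(l + l) = 9 + (2*l)/((2*l)) = 9 + (2*l)*(1/(2*l)) = 9 + 1 = 10)
V = -852 (V = -2*(0 + 3)*(-2 + (2 + 10)²) = -6*(-2 + 12²) = -6*(-2 + 144) = -6*142 = -2*426 = -852)
V*1783 = -852*1783 = -1519116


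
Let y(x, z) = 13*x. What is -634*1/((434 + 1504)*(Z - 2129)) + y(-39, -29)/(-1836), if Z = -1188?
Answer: 10654691/38570076 ≈ 0.27624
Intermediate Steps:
-634*1/((434 + 1504)*(Z - 2129)) + y(-39, -29)/(-1836) = -634*1/((-1188 - 2129)*(434 + 1504)) + (13*(-39))/(-1836) = -634/((-3317*1938)) - 507*(-1/1836) = -634/(-6428346) + 169/612 = -634*(-1/6428346) + 169/612 = 317/3214173 + 169/612 = 10654691/38570076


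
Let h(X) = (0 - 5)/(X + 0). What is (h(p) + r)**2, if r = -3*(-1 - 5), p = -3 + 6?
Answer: 2401/9 ≈ 266.78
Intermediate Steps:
p = 3
h(X) = -5/X
r = 18 (r = -3*(-6) = 18)
(h(p) + r)**2 = (-5/3 + 18)**2 = (49/3)**2 = 2401/9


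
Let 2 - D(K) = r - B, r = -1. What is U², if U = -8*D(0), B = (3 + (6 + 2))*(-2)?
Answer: 23104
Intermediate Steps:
B = -22 (B = (3 + 8)*(-2) = 11*(-2) = -22)
D(K) = -19 (D(K) = 2 - (-1 - 1*(-22)) = 2 - (-1 + 22) = 2 - 1*21 = 2 - 21 = -19)
U = 152 (U = -8*(-19) = 152)
U² = 152² = 23104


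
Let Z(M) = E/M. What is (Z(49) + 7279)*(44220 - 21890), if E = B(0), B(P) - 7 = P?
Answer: 162543260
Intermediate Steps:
B(P) = 7 + P
E = 7 (E = 7 + 0 = 7)
Z(M) = 7/M
(Z(49) + 7279)*(44220 - 21890) = (7/49 + 7279)*(44220 - 21890) = (7*(1/49) + 7279)*22330 = (⅐ + 7279)*22330 = (50954/7)*22330 = 162543260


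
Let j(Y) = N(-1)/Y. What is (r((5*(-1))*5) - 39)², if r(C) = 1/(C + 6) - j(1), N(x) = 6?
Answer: 732736/361 ≈ 2029.7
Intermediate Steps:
j(Y) = 6/Y
r(C) = -6 + 1/(6 + C) (r(C) = 1/(C + 6) - 6/1 = 1/(6 + C) - 6 = -6 + 1/(6 + C))
(r((5*(-1))*5) - 39)² = ((-35 - 6*5*(-1)*5)/(6 + (5*(-1))*5) - 39)² = ((-35 - (-30)*5)/(6 - 5*5) - 39)² = ((-35 - 6*(-25))/(6 - 25) - 39)² = ((-35 + 150)/(-19) - 39)² = (-1/19*115 - 39)² = (-115/19 - 39)² = (-856/19)² = 732736/361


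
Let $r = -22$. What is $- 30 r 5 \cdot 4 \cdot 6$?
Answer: $79200$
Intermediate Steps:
$- 30 r 5 \cdot 4 \cdot 6 = \left(-30\right) \left(-22\right) 5 \cdot 4 \cdot 6 = 660 \cdot 20 \cdot 6 = 660 \cdot 120 = 79200$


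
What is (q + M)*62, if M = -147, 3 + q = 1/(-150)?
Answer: -697531/75 ≈ -9300.4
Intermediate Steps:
q = -451/150 (q = -3 + 1/(-150) = -3 - 1/150 = -451/150 ≈ -3.0067)
(q + M)*62 = (-451/150 - 147)*62 = -22501/150*62 = -697531/75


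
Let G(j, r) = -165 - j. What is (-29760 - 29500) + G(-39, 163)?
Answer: -59386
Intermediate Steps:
(-29760 - 29500) + G(-39, 163) = (-29760 - 29500) + (-165 - 1*(-39)) = -59260 + (-165 + 39) = -59260 - 126 = -59386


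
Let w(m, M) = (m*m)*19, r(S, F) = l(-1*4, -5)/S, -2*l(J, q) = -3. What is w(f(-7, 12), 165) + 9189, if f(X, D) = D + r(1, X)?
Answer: 50607/4 ≈ 12652.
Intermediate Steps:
l(J, q) = 3/2 (l(J, q) = -½*(-3) = 3/2)
r(S, F) = 3/(2*S)
f(X, D) = 3/2 + D (f(X, D) = D + (3/2)/1 = D + (3/2)*1 = D + 3/2 = 3/2 + D)
w(m, M) = 19*m² (w(m, M) = m²*19 = 19*m²)
w(f(-7, 12), 165) + 9189 = 19*(3/2 + 12)² + 9189 = 19*(27/2)² + 9189 = 19*(729/4) + 9189 = 13851/4 + 9189 = 50607/4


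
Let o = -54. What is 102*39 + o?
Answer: 3924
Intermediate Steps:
102*39 + o = 102*39 - 54 = 3978 - 54 = 3924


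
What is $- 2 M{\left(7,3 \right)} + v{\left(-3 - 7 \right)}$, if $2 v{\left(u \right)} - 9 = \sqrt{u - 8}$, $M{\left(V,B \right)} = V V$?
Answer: $- \frac{187}{2} + \frac{3 i \sqrt{2}}{2} \approx -93.5 + 2.1213 i$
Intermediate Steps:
$M{\left(V,B \right)} = V^{2}$
$v{\left(u \right)} = \frac{9}{2} + \frac{\sqrt{-8 + u}}{2}$ ($v{\left(u \right)} = \frac{9}{2} + \frac{\sqrt{u - 8}}{2} = \frac{9}{2} + \frac{\sqrt{-8 + u}}{2}$)
$- 2 M{\left(7,3 \right)} + v{\left(-3 - 7 \right)} = - 2 \cdot 7^{2} + \left(\frac{9}{2} + \frac{\sqrt{-8 - 10}}{2}\right) = \left(-2\right) 49 + \left(\frac{9}{2} + \frac{\sqrt{-8 - 10}}{2}\right) = -98 + \left(\frac{9}{2} + \frac{\sqrt{-8 - 10}}{2}\right) = -98 + \left(\frac{9}{2} + \frac{\sqrt{-18}}{2}\right) = -98 + \left(\frac{9}{2} + \frac{3 i \sqrt{2}}{2}\right) = - \frac{187}{2} + \frac{3 i \sqrt{2}}{2}$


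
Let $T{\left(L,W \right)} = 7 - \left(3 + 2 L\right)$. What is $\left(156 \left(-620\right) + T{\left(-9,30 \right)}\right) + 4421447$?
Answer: $4324749$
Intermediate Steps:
$T{\left(L,W \right)} = 4 - 2 L$ ($T{\left(L,W \right)} = 7 - \left(3 + 2 L\right) = 4 - 2 L$)
$\left(156 \left(-620\right) + T{\left(-9,30 \right)}\right) + 4421447 = \left(156 \left(-620\right) + \left(4 - -18\right)\right) + 4421447 = \left(-96720 + \left(4 + 18\right)\right) + 4421447 = \left(-96720 + 22\right) + 4421447 = -96698 + 4421447 = 4324749$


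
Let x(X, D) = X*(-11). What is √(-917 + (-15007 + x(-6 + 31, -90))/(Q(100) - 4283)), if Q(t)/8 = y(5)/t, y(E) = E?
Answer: I*√8547418907/3059 ≈ 30.223*I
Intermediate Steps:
Q(t) = 40/t (Q(t) = 8*(5/t) = 40/t)
x(X, D) = -11*X
√(-917 + (-15007 + x(-6 + 31, -90))/(Q(100) - 4283)) = √(-917 + (-15007 - 11*(-6 + 31))/(40/100 - 4283)) = √(-917 + (-15007 - 11*25)/(40*(1/100) - 4283)) = √(-917 + (-15007 - 275)/(⅖ - 4283)) = √(-917 - 15282/(-21413/5)) = √(-917 - 15282*(-5/21413)) = √(-917 + 76410/21413) = √(-19559311/21413) = I*√8547418907/3059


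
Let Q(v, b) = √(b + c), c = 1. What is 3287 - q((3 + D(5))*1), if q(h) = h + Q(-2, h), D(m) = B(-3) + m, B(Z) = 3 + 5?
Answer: 3271 - √17 ≈ 3266.9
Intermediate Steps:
B(Z) = 8
D(m) = 8 + m
Q(v, b) = √(1 + b) (Q(v, b) = √(b + 1) = √(1 + b))
q(h) = h + √(1 + h)
3287 - q((3 + D(5))*1) = 3287 - ((3 + (8 + 5))*1 + √(1 + (3 + (8 + 5))*1)) = 3287 - ((3 + 13)*1 + √(1 + (3 + 13)*1)) = 3287 - (16*1 + √(1 + 16*1)) = 3287 - (16 + √(1 + 16)) = 3287 - (16 + √17) = 3287 + (-16 - √17) = 3271 - √17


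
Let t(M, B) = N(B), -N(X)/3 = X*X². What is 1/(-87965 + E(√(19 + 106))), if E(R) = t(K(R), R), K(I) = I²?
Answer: -17593/1544052620 + 75*√5/308810524 ≈ -1.0851e-5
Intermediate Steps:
N(X) = -3*X³ (N(X) = -3*X*X² = -3*X³)
t(M, B) = -3*B³
E(R) = -3*R³
1/(-87965 + E(√(19 + 106))) = 1/(-87965 - 3*(19 + 106)^(3/2)) = 1/(-87965 - 3*625*√5) = 1/(-87965 - 1875*√5)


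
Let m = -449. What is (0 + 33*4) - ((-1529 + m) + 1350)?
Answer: 760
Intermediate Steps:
(0 + 33*4) - ((-1529 + m) + 1350) = (0 + 33*4) - ((-1529 - 449) + 1350) = (0 + 132) - (-1978 + 1350) = 132 - 1*(-628) = 132 + 628 = 760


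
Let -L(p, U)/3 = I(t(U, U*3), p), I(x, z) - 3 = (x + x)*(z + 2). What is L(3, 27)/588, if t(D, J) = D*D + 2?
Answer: -7313/196 ≈ -37.311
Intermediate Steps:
t(D, J) = 2 + D² (t(D, J) = D² + 2 = 2 + D²)
I(x, z) = 3 + 2*x*(2 + z) (I(x, z) = 3 + (x + x)*(z + 2) = 3 + (2*x)*(2 + z) = 3 + 2*x*(2 + z))
L(p, U) = -33 - 12*U² - 6*p*(2 + U²) (L(p, U) = -3*(3 + 4*(2 + U²) + 2*(2 + U²)*p) = -3*(3 + (8 + 4*U²) + 2*p*(2 + U²)) = -3*(11 + 4*U² + 2*p*(2 + U²)) = -33 - 12*U² - 6*p*(2 + U²))
L(3, 27)/588 = (-33 - 12*27² - 6*3*(2 + 27²))/588 = (-33 - 12*729 - 6*3*(2 + 729))*(1/588) = (-33 - 8748 - 6*3*731)*(1/588) = (-33 - 8748 - 13158)*(1/588) = -21939*1/588 = -7313/196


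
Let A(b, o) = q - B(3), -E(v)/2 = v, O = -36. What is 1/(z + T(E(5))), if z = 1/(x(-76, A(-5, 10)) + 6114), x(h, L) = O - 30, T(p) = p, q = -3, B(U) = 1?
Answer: -6048/60479 ≈ -0.10000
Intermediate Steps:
E(v) = -2*v
A(b, o) = -4 (A(b, o) = -3 - 1*1 = -3 - 1 = -4)
x(h, L) = -66 (x(h, L) = -36 - 30 = -66)
z = 1/6048 (z = 1/(-66 + 6114) = 1/6048 ≈ 0.00016534)
1/(z + T(E(5))) = 1/(1/6048 - 2*5) = 1/(1/6048 - 10) = 1/(-60479/6048) = -6048/60479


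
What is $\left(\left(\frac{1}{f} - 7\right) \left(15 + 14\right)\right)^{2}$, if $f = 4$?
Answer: $\frac{613089}{16} \approx 38318.0$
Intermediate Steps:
$\left(\left(\frac{1}{f} - 7\right) \left(15 + 14\right)\right)^{2} = \left(\left(\frac{1}{4} - 7\right) \left(15 + 14\right)\right)^{2} = \left(\left(\frac{1}{4} - 7\right) 29\right)^{2} = \left(\left(- \frac{27}{4}\right) 29\right)^{2} = \left(- \frac{783}{4}\right)^{2} = \frac{613089}{16}$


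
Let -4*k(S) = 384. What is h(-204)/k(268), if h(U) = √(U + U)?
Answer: -I*√102/48 ≈ -0.21041*I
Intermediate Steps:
h(U) = √2*√U (h(U) = √(2*U) = √2*√U)
k(S) = -96 (k(S) = -¼*384 = -96)
h(-204)/k(268) = (√2*√(-204))/(-96) = (√2*(2*I*√51))*(-1/96) = (2*I*√102)*(-1/96) = -I*√102/48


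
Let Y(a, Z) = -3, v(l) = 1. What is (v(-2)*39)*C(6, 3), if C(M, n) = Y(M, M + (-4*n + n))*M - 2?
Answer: -780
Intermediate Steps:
C(M, n) = -2 - 3*M (C(M, n) = -3*M - 2 = -2 - 3*M)
(v(-2)*39)*C(6, 3) = (1*39)*(-2 - 3*6) = 39*(-2 - 18) = 39*(-20) = -780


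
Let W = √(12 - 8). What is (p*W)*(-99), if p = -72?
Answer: 14256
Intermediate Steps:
W = 2 (W = √4 = 2)
(p*W)*(-99) = -72*2*(-99) = -144*(-99) = 14256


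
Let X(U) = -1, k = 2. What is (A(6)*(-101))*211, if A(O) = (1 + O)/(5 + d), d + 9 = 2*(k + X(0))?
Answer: 149177/2 ≈ 74589.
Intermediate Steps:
d = -7 (d = -9 + 2*(2 - 1) = -9 + 2*1 = -9 + 2 = -7)
A(O) = -½ - O/2 (A(O) = (1 + O)/(5 - 7) = (1 + O)/(-2) = (1 + O)*(-½) = -½ - O/2)
(A(6)*(-101))*211 = ((-½ - ½*6)*(-101))*211 = ((-½ - 3)*(-101))*211 = -7/2*(-101)*211 = (707/2)*211 = 149177/2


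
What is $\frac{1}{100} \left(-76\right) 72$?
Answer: $- \frac{1368}{25} \approx -54.72$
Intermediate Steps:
$\frac{1}{100} \left(-76\right) 72 = \left(- \frac{19}{25}\right) 72 = - \frac{1368}{25}$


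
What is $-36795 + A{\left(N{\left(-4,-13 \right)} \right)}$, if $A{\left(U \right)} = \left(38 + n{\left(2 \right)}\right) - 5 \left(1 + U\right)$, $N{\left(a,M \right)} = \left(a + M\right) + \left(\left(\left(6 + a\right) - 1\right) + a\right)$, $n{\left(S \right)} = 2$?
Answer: $-36660$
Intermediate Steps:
$N{\left(a,M \right)} = 5 + M + 3 a$ ($N{\left(a,M \right)} = \left(M + a\right) + \left(\left(5 + a\right) + a\right) = \left(M + a\right) + \left(5 + 2 a\right) = 5 + M + 3 a$)
$A{\left(U \right)} = 35 - 5 U$ ($A{\left(U \right)} = \left(38 + 2\right) - 5 \left(1 + U\right) = 40 - \left(5 + 5 U\right) = 35 - 5 U$)
$-36795 + A{\left(N{\left(-4,-13 \right)} \right)} = -36795 - \left(-35 + 5 \left(5 - 13 + 3 \left(-4\right)\right)\right) = -36795 - \left(-35 + 5 \left(5 - 13 - 12\right)\right) = -36795 + \left(35 - -100\right) = -36795 + \left(35 + 100\right) = -36795 + 135 = -36660$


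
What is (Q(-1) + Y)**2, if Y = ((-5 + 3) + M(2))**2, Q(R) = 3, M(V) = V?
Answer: 9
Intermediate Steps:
Y = 0 (Y = ((-5 + 3) + 2)**2 = (-2 + 2)**2 = 0**2 = 0)
(Q(-1) + Y)**2 = (3 + 0)**2 = 3**2 = 9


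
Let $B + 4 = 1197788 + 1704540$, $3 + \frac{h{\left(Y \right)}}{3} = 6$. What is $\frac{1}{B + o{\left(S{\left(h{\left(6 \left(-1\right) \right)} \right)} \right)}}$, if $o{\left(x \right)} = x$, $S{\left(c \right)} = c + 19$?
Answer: $\frac{1}{2902352} \approx 3.4455 \cdot 10^{-7}$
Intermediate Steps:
$h{\left(Y \right)} = 9$ ($h{\left(Y \right)} = -9 + 3 \cdot 6 = -9 + 18 = 9$)
$S{\left(c \right)} = 19 + c$
$B = 2902324$ ($B = -4 + \left(1197788 + 1704540\right) = -4 + 2902328 = 2902324$)
$\frac{1}{B + o{\left(S{\left(h{\left(6 \left(-1\right) \right)} \right)} \right)}} = \frac{1}{2902324 + \left(19 + 9\right)} = \frac{1}{2902324 + 28} = \frac{1}{2902352}$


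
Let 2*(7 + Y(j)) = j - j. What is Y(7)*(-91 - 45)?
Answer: 952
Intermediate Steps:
Y(j) = -7 (Y(j) = -7 + (j - j)/2 = -7 + (½)*0 = -7 + 0 = -7)
Y(7)*(-91 - 45) = -7*(-91 - 45) = -7*(-136) = 952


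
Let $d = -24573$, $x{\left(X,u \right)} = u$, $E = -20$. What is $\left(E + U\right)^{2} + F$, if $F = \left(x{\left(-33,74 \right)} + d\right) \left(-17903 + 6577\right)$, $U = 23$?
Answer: $277475683$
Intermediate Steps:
$F = 277475674$ ($F = \left(74 - 24573\right) \left(-17903 + 6577\right) = \left(-24499\right) \left(-11326\right) = 277475674$)
$\left(E + U\right)^{2} + F = \left(-20 + 23\right)^{2} + 277475674 = 3^{2} + 277475674 = 9 + 277475674 = 277475683$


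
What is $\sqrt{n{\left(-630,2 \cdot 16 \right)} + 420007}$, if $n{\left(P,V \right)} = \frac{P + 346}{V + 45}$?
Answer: $\frac{\sqrt{2490199635}}{77} \approx 648.08$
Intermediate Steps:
$n{\left(P,V \right)} = \frac{346 + P}{45 + V}$
$\sqrt{n{\left(-630,2 \cdot 16 \right)} + 420007} = \sqrt{\frac{346 - 630}{45 + 2 \cdot 16} + 420007} = \sqrt{\frac{1}{45 + 32} \left(-284\right) + 420007} = \sqrt{\frac{1}{77} \left(-284\right) + 420007} = \sqrt{- \frac{284}{77} + 420007} = \sqrt{\frac{32340255}{77}} = \frac{\sqrt{2490199635}}{77}$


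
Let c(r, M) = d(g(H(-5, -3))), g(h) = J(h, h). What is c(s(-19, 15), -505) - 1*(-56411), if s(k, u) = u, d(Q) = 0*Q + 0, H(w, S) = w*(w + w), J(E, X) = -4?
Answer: 56411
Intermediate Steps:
H(w, S) = 2*w**2 (H(w, S) = w*(2*w) = 2*w**2)
g(h) = -4
d(Q) = 0 (d(Q) = 0 + 0 = 0)
c(r, M) = 0
c(s(-19, 15), -505) - 1*(-56411) = 0 - 1*(-56411) = 0 + 56411 = 56411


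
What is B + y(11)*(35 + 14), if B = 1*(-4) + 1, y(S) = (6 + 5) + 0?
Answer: 536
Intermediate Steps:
y(S) = 11 (y(S) = 11 + 0 = 11)
B = -3 (B = -4 + 1 = -3)
B + y(11)*(35 + 14) = -3 + 11*(35 + 14) = -3 + 11*49 = -3 + 539 = 536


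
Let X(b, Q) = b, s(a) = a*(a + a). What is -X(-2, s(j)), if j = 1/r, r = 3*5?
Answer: 2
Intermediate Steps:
r = 15
j = 1/15 ≈ 0.066667
s(a) = 2*a² (s(a) = a*(2*a) = 2*a²)
-X(-2, s(j)) = -1*(-2) = 2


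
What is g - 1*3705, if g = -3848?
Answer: -7553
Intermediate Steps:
g - 1*3705 = -3848 - 1*3705 = -3848 - 3705 = -7553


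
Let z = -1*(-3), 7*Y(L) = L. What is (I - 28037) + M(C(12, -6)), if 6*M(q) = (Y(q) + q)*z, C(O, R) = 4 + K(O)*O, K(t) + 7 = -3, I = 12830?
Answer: -106913/7 ≈ -15273.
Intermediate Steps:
Y(L) = L/7
K(t) = -10 (K(t) = -7 - 3 = -10)
z = 3
C(O, R) = 4 - 10*O
M(q) = 4*q/7 (M(q) = ((q/7 + q)*3)/6 = ((8*q/7)*3)/6 = (24*q/7)/6 = 4*q/7)
(I - 28037) + M(C(12, -6)) = (12830 - 28037) + 4*(4 - 10*12)/7 = -15207 + 4*(4 - 120)/7 = -15207 + (4/7)*(-116) = -15207 - 464/7 = -106913/7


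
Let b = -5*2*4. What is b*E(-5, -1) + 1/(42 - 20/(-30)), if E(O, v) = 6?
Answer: -30717/128 ≈ -239.98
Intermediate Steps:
b = -40 (b = -10*4 = -40)
b*E(-5, -1) + 1/(42 - 20/(-30)) = -40*6 + 1/(42 - 20/(-30)) = -240 + 1/(42 - 20*(-1/30)) = -240 + 1/(42 + 2/3) = -240 + 1/(128/3) = -240 + 3/128 = -30717/128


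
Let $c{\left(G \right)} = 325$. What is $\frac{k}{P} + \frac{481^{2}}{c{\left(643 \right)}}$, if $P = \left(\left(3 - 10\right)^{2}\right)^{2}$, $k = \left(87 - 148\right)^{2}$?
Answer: $\frac{42823622}{60025} \approx 713.43$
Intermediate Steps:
$k = 3721$ ($k = \left(-61\right)^{2} = 3721$)
$P = 2401$ ($P = \left(\left(-7\right)^{2}\right)^{2} = 49^{2} = 2401$)
$\frac{k}{P} + \frac{481^{2}}{c{\left(643 \right)}} = \frac{3721}{2401} + \frac{481^{2}}{325} = 3721 \cdot \frac{1}{2401} + 231361 \cdot \frac{1}{325} = \frac{3721}{2401} + \frac{17797}{25} = \frac{42823622}{60025}$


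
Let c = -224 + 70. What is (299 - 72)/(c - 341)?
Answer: -227/495 ≈ -0.45859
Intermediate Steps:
c = -154
(299 - 72)/(c - 341) = (299 - 72)/(-154 - 341) = 227/(-495) = 227*(-1/495) = -227/495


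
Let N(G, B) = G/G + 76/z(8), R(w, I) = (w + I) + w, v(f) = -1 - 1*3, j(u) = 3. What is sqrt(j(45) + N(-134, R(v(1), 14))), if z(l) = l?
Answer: 3*sqrt(6)/2 ≈ 3.6742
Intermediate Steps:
v(f) = -4 (v(f) = -1 - 3 = -4)
R(w, I) = I + 2*w (R(w, I) = (I + w) + w = I + 2*w)
N(G, B) = 21/2 (N(G, B) = G/G + 76/8 = 1 + 76*(1/8) = 1 + 19/2 = 21/2)
sqrt(j(45) + N(-134, R(v(1), 14))) = sqrt(3 + 21/2) = sqrt(27/2) = 3*sqrt(6)/2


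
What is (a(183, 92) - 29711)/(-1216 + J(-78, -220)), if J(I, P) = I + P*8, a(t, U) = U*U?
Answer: 21247/3054 ≈ 6.9571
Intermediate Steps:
a(t, U) = U**2
J(I, P) = I + 8*P
(a(183, 92) - 29711)/(-1216 + J(-78, -220)) = (92**2 - 29711)/(-1216 + (-78 + 8*(-220))) = (8464 - 29711)/(-1216 + (-78 - 1760)) = -21247/(-1216 - 1838) = -21247/(-3054) = -21247*(-1/3054) = 21247/3054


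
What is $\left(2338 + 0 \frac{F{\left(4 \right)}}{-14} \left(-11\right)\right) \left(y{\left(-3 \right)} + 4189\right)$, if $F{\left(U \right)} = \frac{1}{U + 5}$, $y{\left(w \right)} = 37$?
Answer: $9880388$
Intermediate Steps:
$F{\left(U \right)} = \frac{1}{5 + U}$
$\left(2338 + 0 \frac{F{\left(4 \right)}}{-14} \left(-11\right)\right) \left(y{\left(-3 \right)} + 4189\right) = \left(2338 + 0 \frac{1}{\left(5 + 4\right) \left(-14\right)} \left(-11\right)\right) \left(37 + 4189\right) = \left(2338 + 0 \cdot \frac{1}{9} \left(- \frac{1}{14}\right) \left(-11\right)\right) 4226 = \left(2338 + 0 \left(- \frac{1}{126}\right) \left(-11\right)\right) 4226 = \left(2338 + 0 \left(-11\right)\right) 4226 = \left(2338 + 0\right) 4226 = 2338 \cdot 4226 = 9880388$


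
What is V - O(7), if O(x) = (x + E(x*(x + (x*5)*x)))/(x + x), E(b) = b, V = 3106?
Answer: 5959/2 ≈ 2979.5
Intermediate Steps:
O(x) = (x + x*(x + 5*x²))/(2*x) (O(x) = (x + x*(x + (x*5)*x))/(x + x) = (x + x*(x + (5*x)*x))/((2*x)) = (x + x*(x + 5*x²))*(1/(2*x)) = (x + x*(x + 5*x²))/(2*x))
V - O(7) = 3106 - (½ + (½)*7 + (5/2)*7²) = 3106 - (½ + 7/2 + (5/2)*49) = 3106 - (½ + 7/2 + 245/2) = 3106 - 1*253/2 = 3106 - 253/2 = 5959/2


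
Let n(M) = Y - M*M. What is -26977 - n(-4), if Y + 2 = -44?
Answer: -26915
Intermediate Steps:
Y = -46 (Y = -2 - 44 = -46)
n(M) = -46 - M² (n(M) = -46 - M*M = -46 - M²)
-26977 - n(-4) = -26977 - (-46 - 1*(-4)²) = -26977 - (-46 - 1*16) = -26977 - (-46 - 16) = -26977 - 1*(-62) = -26977 + 62 = -26915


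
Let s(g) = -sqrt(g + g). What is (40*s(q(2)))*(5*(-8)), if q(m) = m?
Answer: 3200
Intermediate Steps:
s(g) = -sqrt(2)*sqrt(g) (s(g) = -sqrt(2*g) = -sqrt(2)*sqrt(g))
(40*s(q(2)))*(5*(-8)) = (40*(-sqrt(2)*sqrt(2)))*(5*(-8)) = (40*(-2))*(-40) = -80*(-40) = 3200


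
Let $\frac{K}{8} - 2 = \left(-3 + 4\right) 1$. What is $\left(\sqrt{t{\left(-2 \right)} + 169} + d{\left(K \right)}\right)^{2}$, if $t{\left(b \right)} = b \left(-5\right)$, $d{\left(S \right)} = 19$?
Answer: $\left(19 + \sqrt{179}\right)^{2} \approx 1048.4$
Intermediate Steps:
$K = 24$ ($K = 16 + 8 \left(-3 + 4\right) 1 = 16 + 8 \cdot 1 \cdot 1 = 16 + 8 \cdot 1 = 16 + 8 = 24$)
$t{\left(b \right)} = - 5 b$
$\left(\sqrt{t{\left(-2 \right)} + 169} + d{\left(K \right)}\right)^{2} = \left(\sqrt{\left(-5\right) \left(-2\right) + 169} + 19\right)^{2} = \left(\sqrt{10 + 169} + 19\right)^{2} = \left(\sqrt{179} + 19\right)^{2} = \left(19 + \sqrt{179}\right)^{2}$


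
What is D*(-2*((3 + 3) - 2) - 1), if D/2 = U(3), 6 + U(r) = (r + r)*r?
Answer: -216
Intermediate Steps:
U(r) = -6 + 2*r² (U(r) = -6 + (r + r)*r = -6 + (2*r)*r = -6 + 2*r²)
D = 24 (D = 2*(-6 + 2*3²) = 2*(-6 + 2*9) = 2*(-6 + 18) = 2*12 = 24)
D*(-2*((3 + 3) - 2) - 1) = 24*(-2*((3 + 3) - 2) - 1) = 24*(-2*(6 - 2) - 1) = 24*(-2*4 - 1) = 24*(-8 - 1) = 24*(-9) = -216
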